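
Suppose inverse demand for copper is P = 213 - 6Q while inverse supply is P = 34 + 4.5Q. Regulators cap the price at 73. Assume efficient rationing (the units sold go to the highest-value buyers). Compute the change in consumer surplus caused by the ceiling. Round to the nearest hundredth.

Without the control, 213 - 6Q = 34 + 4.5Q so Q* = 17.0476 and P* = 110.7143.
At the ceiling price 73, quantity supplied is (73 - 34)/4.5 = 8.6667; supply is the short side, so Q = 8.6667 trades at P = 73.
CS goes from (1/2)(17.0476)(102.2857) = 871.8639 to 988 (computed as (213 - 73)(8.6667) - (1/2)(6)(8.6667)^2), a change of 116.1361.

116.14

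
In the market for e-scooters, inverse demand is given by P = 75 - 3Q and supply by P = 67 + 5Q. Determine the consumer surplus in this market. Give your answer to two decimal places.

Set 75 - 3Q = 67 + 5Q, which gives 8 = 8Q, so Q* = 1 and P* = 75 - 3(1) = 72.
The demand choke price is 75, so CS = (1/2)(Q*)(75 - P*) = (1/2)(1)(3) = 1.5.

1.50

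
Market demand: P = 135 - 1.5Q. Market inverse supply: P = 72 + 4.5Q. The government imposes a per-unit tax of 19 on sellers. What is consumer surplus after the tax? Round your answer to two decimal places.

40.33

Pre-tax equilibrium: 135 - 1.5Q = 72 + 4.5Q gives Q* = 10.5, P* = 119.25.
A tax on sellers shifts supply up by 19: 135 - 1.5Q = 72 + 4.5Q + 19, so Q_t = 7.3333. Buyers pay P_b = 124; sellers receive P_s = P_b - 19 = 105.
Consumer surplus is the triangle under demand above P_b: (1/2)(7.3333)(135 - 124) = 40.3333.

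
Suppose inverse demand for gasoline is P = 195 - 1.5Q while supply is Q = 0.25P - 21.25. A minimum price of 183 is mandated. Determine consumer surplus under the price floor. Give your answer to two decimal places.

Rewriting supply in inverse form: P = 85 + 4Q.
Free-market equilibrium: 195 - 1.5Q = 85 + 4Q gives Q* = 20, P* = 165.
At the floor price 183, quantity demanded is (195 - 183)/1.5 = 8; demand is the short side, so Q = 8 trades at P = 183.
CS is the triangle under demand above 183: (1/2)(8)(195 - 183) = 48.

48.00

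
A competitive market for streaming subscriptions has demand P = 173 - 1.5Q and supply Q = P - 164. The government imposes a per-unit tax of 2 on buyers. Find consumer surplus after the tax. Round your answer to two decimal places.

5.88

Rewriting supply in inverse form: P = 164 + Q.
Pre-tax equilibrium: 173 - 1.5Q = 164 + Q gives Q* = 3.6, P* = 167.6.
A tax on buyers shifts demand down by 2: (173 - 2) - 1.5Q = 164 + Q, so Q_t = 2.8. Buyers pay P_b = 168.8; sellers receive P_s = P_b - 2 = 166.8.
Consumer surplus is the triangle under demand above P_b: (1/2)(2.8)(173 - 168.8) = 5.88.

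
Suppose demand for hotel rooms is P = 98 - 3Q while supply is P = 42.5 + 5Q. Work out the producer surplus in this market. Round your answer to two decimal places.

120.32

Set 98 - 3Q = 42.5 + 5Q, which gives 55.5 = 8Q, so Q* = 6.9375 and P* = 98 - 3(6.9375) = 77.1875.
PS is the area between P* and the supply curve from 0 to Q*: (1/2)(6.9375)(34.6875) = 120.3223.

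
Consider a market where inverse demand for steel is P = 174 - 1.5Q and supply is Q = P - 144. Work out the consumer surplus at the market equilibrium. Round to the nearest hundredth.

108.00

Rewriting supply in inverse form: P = 144 + Q.
Set 174 - 1.5Q = 144 + Q, which gives 30 = 2.5Q, so Q* = 12 and P* = 174 - 1.5(12) = 156.
CS is the area between the demand curve and P* from 0 to Q*: (1/2)(12)(18) = 108.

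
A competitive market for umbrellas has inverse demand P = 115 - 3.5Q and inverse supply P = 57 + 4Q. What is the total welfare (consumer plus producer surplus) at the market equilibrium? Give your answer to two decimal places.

224.27

Equilibrium: 115 - 3.5Q = 57 + 4Q, so Q* = 7.7333 and P* = 87.9333.
CS = (1/2)(7.7333)(27.0667) = 104.6578 and PS = (1/2)(7.7333)(30.9333) = 119.6089, so total surplus = 224.2667.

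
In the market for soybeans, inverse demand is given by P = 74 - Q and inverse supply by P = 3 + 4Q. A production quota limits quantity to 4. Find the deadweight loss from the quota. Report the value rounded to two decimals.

260.10

Without the quota, 74 - Q = 3 + 4Q gives Q* = 14.2.
At Q = 4 the demand price is 74 - (4) = 70 and the supply price is 3 + 4(4) = 19.
Deadweight loss is the triangle between the curves from 4 to 14.2: (1/2)(70 - 19)(14.2 - 4) = 260.1.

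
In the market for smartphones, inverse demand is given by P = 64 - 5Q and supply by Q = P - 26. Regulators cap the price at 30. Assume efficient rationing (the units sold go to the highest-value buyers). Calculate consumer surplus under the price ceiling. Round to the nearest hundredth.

Rewriting supply in inverse form: P = 26 + Q.
Without the control, 64 - 5Q = 26 + Q so Q* = 6.3333 and P* = 32.3333.
At the ceiling price 30, quantity supplied is (30 - 26)/1 = 4; supply is the short side, so Q = 4 trades at P = 30.
The demand price at Q = 4 is 44. CS is the trapezoid between demand and 30 over [0, 4]: (1/2)[(64 - 30) + (44 - 30)](4) = 96.

96.00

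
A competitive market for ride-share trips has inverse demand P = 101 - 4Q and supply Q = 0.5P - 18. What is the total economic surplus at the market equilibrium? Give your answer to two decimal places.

352.08

Rewriting supply in inverse form: P = 36 + 2Q.
Equilibrium: 101 - 4Q = 36 + 2Q, so Q* = 10.8333 and P* = 57.6667.
CS = (1/2)(10.8333)(43.3333) = 234.7222 and PS = (1/2)(10.8333)(21.6667) = 117.3611, so total surplus = 352.0833.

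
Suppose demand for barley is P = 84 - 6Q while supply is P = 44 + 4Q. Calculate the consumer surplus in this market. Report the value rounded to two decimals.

Setting demand equal to supply, 40 = 10Q, so Q* = 4 and P* = 60.
Consumer surplus is the triangle under demand above P*: (1/2)(4)(84 - 60) = (1/2)(4)(24) = 48.

48.00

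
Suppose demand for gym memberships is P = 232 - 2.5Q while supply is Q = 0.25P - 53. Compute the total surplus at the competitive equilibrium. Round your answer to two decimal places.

30.77

Rewriting supply in inverse form: P = 212 + 4Q.
Set 232 - 2.5Q = 212 + 4Q, which gives 20 = 6.5Q, so Q* = 3.0769 and P* = 232 - 2.5(3.0769) = 224.3077.
Total surplus is the full triangle between the curves from 0 to Q*: (1/2)(3.0769)(232 - 212) = 30.7692.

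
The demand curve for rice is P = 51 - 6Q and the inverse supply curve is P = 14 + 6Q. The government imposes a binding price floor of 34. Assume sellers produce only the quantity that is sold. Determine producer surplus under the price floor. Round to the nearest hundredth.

32.58

Free-market equilibrium: 51 - 6Q = 14 + 6Q gives Q* = 3.0833, P* = 32.5.
At P = 34, buyers demand (51 - 34)/6 = 2.8333 while sellers would supply more, so the quantity traded is 2.8333 at price 34.
The supply price at Q = 2.8333 is 31. PS is the trapezoid between 34 and supply over [0, 2.8333]: (1/2)[(34 - 14) + (34 - 31)](2.8333) = 32.5833.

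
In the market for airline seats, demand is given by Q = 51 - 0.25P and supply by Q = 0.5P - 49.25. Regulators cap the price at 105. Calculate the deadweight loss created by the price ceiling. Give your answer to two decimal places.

Rewriting demand in inverse form: P = 204 - 4Q.
Rewriting supply in inverse form: P = 98.5 + 2Q.
Free-market equilibrium: 204 - 4Q = 98.5 + 2Q gives Q* = 17.5833, P* = 133.6667.
At the ceiling price 105, quantity supplied is (105 - 98.5)/2 = 3.25; supply is the short side, so Q = 3.25 trades at P = 105.
At Q = 3.25 the demand price is 191 and the supply price is 105. Deadweight loss is the triangle between the curves from 3.25 to 17.5833: (1/2)(191 - 105)(17.5833 - 3.25) = 616.3333.

616.33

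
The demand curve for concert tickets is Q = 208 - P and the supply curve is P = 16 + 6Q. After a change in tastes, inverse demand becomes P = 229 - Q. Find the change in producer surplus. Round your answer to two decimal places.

Rewriting demand in inverse form: P = 208 - Q.
Initial equilibrium: Q_0 = 27.4286, P_0 = 180.5714; CS_0 = (1/2)(27.4286)(27.4286) = 376.1633, PS_0 = (1/2)(27.4286)(164.5714) = 2256.9796.
New equilibrium: 229 - Q = 16 + 6Q gives Q_1 = 30.4286, P_1 = 198.5714; CS_1 = 462.949, PS_1 = 2777.6939.
Change in producer surplus = 2777.6939 - 2256.9796 = 520.7143.

520.71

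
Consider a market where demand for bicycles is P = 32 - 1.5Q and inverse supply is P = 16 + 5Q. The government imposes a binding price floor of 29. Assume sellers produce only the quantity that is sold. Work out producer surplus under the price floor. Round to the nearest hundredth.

Free-market equilibrium: 32 - 1.5Q = 16 + 5Q gives Q* = 2.4615, P* = 28.3077.
At P = 29, buyers demand (32 - 29)/1.5 = 2 while sellers would supply more, so the quantity traded is 2 at price 29.
The supply price at Q = 2 is 26. PS is the trapezoid between 29 and supply over [0, 2]: (1/2)[(29 - 16) + (29 - 26)](2) = 16.

16.00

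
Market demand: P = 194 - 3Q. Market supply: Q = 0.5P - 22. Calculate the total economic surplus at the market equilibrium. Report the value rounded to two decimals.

Rewriting supply in inverse form: P = 44 + 2Q.
Setting demand equal to supply, 150 = 5Q, so Q* = 30 and P* = 104.
Total surplus is the full triangle between the curves from 0 to Q*: (1/2)(30)(194 - 44) = 2250.

2250.00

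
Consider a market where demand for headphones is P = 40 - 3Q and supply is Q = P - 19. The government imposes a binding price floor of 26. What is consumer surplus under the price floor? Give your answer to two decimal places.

Rewriting supply in inverse form: P = 19 + Q.
Without the control, 40 - 3Q = 19 + Q so Q* = 5.25 and P* = 24.25.
At the floor price 26, quantity demanded is (40 - 26)/3 = 4.6667; demand is the short side, so Q = 4.6667 trades at P = 26.
CS is the triangle under demand above 26: (1/2)(4.6667)(40 - 26) = 32.6667.

32.67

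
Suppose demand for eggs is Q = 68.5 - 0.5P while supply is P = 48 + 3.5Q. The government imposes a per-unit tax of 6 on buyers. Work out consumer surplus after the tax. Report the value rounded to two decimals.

Rewriting demand in inverse form: P = 137 - 2Q.
Pre-tax equilibrium: 137 - 2Q = 48 + 3.5Q gives Q* = 16.1818, P* = 104.6364.
A tax on buyers shifts demand down by 6: (137 - 6) - 2Q = 48 + 3.5Q, so Q_t = 15.0909. Buyers pay P_b = 106.8182; sellers receive P_s = P_b - 6 = 100.8182.
CS = (1/2)(Q_t)(137 - P_b) = (1/2)(15.0909)(30.1818) = 227.7355.

227.74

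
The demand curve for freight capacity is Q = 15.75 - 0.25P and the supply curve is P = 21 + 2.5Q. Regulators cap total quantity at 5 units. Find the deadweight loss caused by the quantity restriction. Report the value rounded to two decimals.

6.94

Rewriting demand in inverse form: P = 63 - 4Q.
Without the quota, 63 - 4Q = 21 + 2.5Q gives Q* = 6.4615.
At Q = 5 the demand price is 63 - 4(5) = 43 and the supply price is 21 + 2.5(5) = 33.5.
DWL = (1/2)(gap between curves at 5) x (Q* - 5) = (1/2)(9.5)(1.4615) = 6.9423.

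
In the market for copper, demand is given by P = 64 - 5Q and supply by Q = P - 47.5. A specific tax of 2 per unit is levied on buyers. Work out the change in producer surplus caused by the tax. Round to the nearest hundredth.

Rewriting supply in inverse form: P = 47.5 + Q.
Without the tax, 64 - 5Q = 47.5 + Q so Q* = 2.75 and P* = 50.25.
With the tax, buyers' net willingness to pay falls by 2: (64 - 2) - 5Q = 47.5 + Q, so Q_t = 2.4167. Buyers pay P_b = 51.9167; sellers receive P_s = P_b - 2 = 49.9167.
PS falls from (1/2)(2.75)(2.75) = 3.7812 to (1/2)(2.4167)(2.4167) = 2.9201, a change of -0.8611.

-0.86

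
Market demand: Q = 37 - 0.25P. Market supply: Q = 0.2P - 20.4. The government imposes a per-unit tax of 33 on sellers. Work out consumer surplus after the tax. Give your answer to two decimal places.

Rewriting demand in inverse form: P = 148 - 4Q.
Rewriting supply in inverse form: P = 102 + 5Q.
Pre-tax equilibrium: 148 - 4Q = 102 + 5Q gives Q* = 5.1111, P* = 127.5556.
With the tax, sellers need 33 more per unit: 148 - 4Q = 102 + 5Q + 33, so Q_t = 1.4444. Buyers pay P_b = 142.2222; sellers receive P_s = P_b - 33 = 109.2222.
CS = (1/2)(Q_t)(148 - P_b) = (1/2)(1.4444)(5.7778) = 4.1728.

4.17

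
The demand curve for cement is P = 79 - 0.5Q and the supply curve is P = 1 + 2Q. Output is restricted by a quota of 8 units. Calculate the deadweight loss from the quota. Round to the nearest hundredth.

672.80

Unrestricted equilibrium: Q* = (79 - 1)/(0.5 + 2) = 31.2.
At Q = 8 the demand price is 79 - 0.5(8) = 75 and the supply price is 1 + 2(8) = 17.
Deadweight loss is the triangle between the curves from 8 to 31.2: (1/2)(75 - 17)(31.2 - 8) = 672.8.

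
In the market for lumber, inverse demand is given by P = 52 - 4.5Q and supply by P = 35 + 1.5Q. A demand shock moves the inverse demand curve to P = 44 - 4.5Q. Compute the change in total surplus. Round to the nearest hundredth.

-17.33

Initial equilibrium: Q_0 = 2.8333, P_0 = 39.25; CS_0 = (1/2)(2.8333)(12.75) = 18.0625, PS_0 = (1/2)(2.8333)(4.25) = 6.0208.
New equilibrium: 44 - 4.5Q = 35 + 1.5Q gives Q_1 = 1.5, P_1 = 37.25; CS_1 = 5.0625, PS_1 = 1.6875.
Change in total surplus = (5.0625 + 1.6875) - (18.0625 + 6.0208) = -17.3333.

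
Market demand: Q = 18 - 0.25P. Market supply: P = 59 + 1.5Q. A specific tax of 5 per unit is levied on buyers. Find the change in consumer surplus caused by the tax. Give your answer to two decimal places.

Rewriting demand in inverse form: P = 72 - 4Q.
Without the tax, 72 - 4Q = 59 + 1.5Q so Q* = 2.3636 and P* = 62.5455.
With the tax, buyers' net willingness to pay falls by 5: (72 - 5) - 4Q = 59 + 1.5Q, so Q_t = 1.4545. Buyers pay P_b = 66.1818; sellers receive P_s = P_b - 5 = 61.1818.
CS falls from (1/2)(2.3636)(9.4545) = 11.1736 to (1/2)(1.4545)(5.8182) = 4.2314, a change of -6.9421.

-6.94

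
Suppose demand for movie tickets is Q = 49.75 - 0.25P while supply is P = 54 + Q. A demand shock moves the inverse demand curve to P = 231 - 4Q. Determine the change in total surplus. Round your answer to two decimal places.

Rewriting demand in inverse form: P = 199 - 4Q.
Initial equilibrium: Q_0 = 29, P_0 = 83; CS_0 = (1/2)(29)(116) = 1682, PS_0 = (1/2)(29)(29) = 420.5.
New equilibrium: 231 - 4Q = 54 + Q gives Q_1 = 35.4, P_1 = 89.4; CS_1 = 2506.32, PS_1 = 626.58.
Change in total surplus = (2506.32 + 626.58) - (1682 + 420.5) = 1030.4.

1030.40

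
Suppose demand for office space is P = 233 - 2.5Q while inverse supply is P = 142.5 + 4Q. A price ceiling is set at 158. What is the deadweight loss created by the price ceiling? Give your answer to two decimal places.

328.13

Free-market equilibrium: 233 - 2.5Q = 142.5 + 4Q gives Q* = 13.9231, P* = 198.1923.
At P = 158, sellers supply (158 - 142.5)/4 = 3.875 while buyers want more, so the quantity traded is 3.875 at price 158.
At Q = 3.875 the demand price is 223.3125 and the supply price is 158. Deadweight loss is the triangle between the curves from 3.875 to 13.9231: (1/2)(223.3125 - 158)(13.9231 - 3.875) = 328.1325.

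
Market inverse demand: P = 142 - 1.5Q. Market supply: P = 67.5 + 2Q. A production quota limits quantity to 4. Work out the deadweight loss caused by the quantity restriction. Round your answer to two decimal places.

Unrestricted equilibrium: Q* = (142 - 67.5)/(1.5 + 2) = 21.2857.
At Q = 4 the demand price is 142 - 1.5(4) = 136 and the supply price is 67.5 + 2(4) = 75.5.
DWL = (1/2)(gap between curves at 4) x (Q* - 4) = (1/2)(60.5)(17.2857) = 522.8929.

522.89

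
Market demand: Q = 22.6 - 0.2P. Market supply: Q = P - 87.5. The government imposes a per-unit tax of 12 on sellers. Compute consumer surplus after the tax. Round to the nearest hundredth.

Rewriting demand in inverse form: P = 113 - 5Q.
Rewriting supply in inverse form: P = 87.5 + Q.
Without the tax, 113 - 5Q = 87.5 + Q so Q* = 4.25 and P* = 91.75.
With the tax, sellers need 12 more per unit: 113 - 5Q = 87.5 + Q + 12, so Q_t = 2.25. Buyers pay P_b = 101.75; sellers receive P_s = P_b - 12 = 89.75.
CS = (1/2)(Q_t)(113 - P_b) = (1/2)(2.25)(11.25) = 12.6562.

12.66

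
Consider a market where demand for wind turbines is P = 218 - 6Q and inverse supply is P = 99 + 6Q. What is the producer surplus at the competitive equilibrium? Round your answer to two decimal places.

295.02

Setting demand equal to supply, 119 = 12Q, so Q* = 9.9167 and P* = 158.5.
Producer surplus is the triangle above supply below P*: (1/2)(9.9167)(158.5 - 99) = (1/2)(9.9167)(59.5) = 295.0208.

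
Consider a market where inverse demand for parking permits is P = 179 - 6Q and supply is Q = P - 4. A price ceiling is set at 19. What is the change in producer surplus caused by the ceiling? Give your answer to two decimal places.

Rewriting supply in inverse form: P = 4 + Q.
Without the control, 179 - 6Q = 4 + Q so Q* = 25 and P* = 29.
At P = 19, sellers supply (19 - 4)/1 = 15 while buyers want more, so the quantity traded is 15 at price 19.
PS goes from (1/2)(25)(25) = 312.5 to 112.5 (computed as (19 - 4)(15) - (1/2)(1)(15)^2), a change of -200.

-200.00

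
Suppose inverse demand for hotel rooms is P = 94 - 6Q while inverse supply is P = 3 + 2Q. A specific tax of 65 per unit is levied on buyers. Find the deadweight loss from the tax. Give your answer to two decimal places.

Without the tax, 94 - 6Q = 3 + 2Q so Q* = 11.375 and P* = 25.75.
With the tax, buyers' net willingness to pay falls by 65: (94 - 65) - 6Q = 3 + 2Q, so Q_t = 3.25. Buyers pay P_b = 74.5; sellers receive P_s = P_b - 65 = 9.5.
Deadweight loss is the triangle between the curves from Q_t to Q*: (1/2)(11.375 - 3.25)(65) = 264.0625.

264.06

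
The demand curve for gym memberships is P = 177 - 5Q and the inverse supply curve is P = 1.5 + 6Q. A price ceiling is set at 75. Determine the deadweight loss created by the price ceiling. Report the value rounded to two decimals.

75.48

Without the control, 177 - 5Q = 1.5 + 6Q so Q* = 15.9545 and P* = 97.2273.
At the ceiling price 75, quantity supplied is (75 - 1.5)/6 = 12.25; supply is the short side, so Q = 12.25 trades at P = 75.
The lost-trades triangle has base Q* - 12.25 = 3.7045 and height equal to the gap between the curves at Q = 12.25, which is 115.75 - 75 = 40.75. DWL = (1/2)(3.7045)(40.75) = 75.4801.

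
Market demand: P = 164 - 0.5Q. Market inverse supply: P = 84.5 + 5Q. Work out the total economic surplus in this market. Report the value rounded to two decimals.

574.57

Set 164 - 0.5Q = 84.5 + 5Q, which gives 79.5 = 5.5Q, so Q* = 14.4545 and P* = 164 - 0.5(14.4545) = 156.7727.
CS = (1/2)(14.4545)(7.2273) = 52.2335 and PS = (1/2)(14.4545)(72.2727) = 522.3347, so total surplus = 574.5682.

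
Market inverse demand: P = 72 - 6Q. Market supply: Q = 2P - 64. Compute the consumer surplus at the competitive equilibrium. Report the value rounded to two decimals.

113.61

Rewriting supply in inverse form: P = 32 + 0.5Q.
Setting demand equal to supply, 40 = 6.5Q, so Q* = 6.1538 and P* = 35.0769.
Consumer surplus is the triangle under demand above P*: (1/2)(6.1538)(72 - 35.0769) = (1/2)(6.1538)(36.9231) = 113.6095.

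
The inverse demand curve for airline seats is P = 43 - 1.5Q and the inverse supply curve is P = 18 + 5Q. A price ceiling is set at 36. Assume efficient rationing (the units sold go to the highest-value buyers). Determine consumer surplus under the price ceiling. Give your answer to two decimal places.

Without the control, 43 - 1.5Q = 18 + 5Q so Q* = 3.8462 and P* = 37.2308.
At P = 36, sellers supply (36 - 18)/5 = 3.6 while buyers want more, so the quantity traded is 3.6 at price 36.
The demand price at Q = 3.6 is 37.6. CS is the trapezoid between demand and 36 over [0, 3.6]: (1/2)[(43 - 36) + (37.6 - 36)](3.6) = 15.48.

15.48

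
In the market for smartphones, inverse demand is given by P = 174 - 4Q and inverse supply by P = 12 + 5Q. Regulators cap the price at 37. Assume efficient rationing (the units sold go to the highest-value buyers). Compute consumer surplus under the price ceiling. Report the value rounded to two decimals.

Free-market equilibrium: 174 - 4Q = 12 + 5Q gives Q* = 18, P* = 102.
At the ceiling price 37, quantity supplied is (37 - 12)/5 = 5; supply is the short side, so Q = 5 trades at P = 37.
The demand price at Q = 5 is 154. CS is the trapezoid between demand and 37 over [0, 5]: (1/2)[(174 - 37) + (154 - 37)](5) = 635.

635.00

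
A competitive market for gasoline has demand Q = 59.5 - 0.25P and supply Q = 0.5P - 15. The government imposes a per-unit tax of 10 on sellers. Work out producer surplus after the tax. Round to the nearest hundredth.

1089.00

Rewriting demand in inverse form: P = 238 - 4Q.
Rewriting supply in inverse form: P = 30 + 2Q.
Pre-tax equilibrium: 238 - 4Q = 30 + 2Q gives Q* = 34.6667, P* = 99.3333.
A tax on sellers shifts supply up by 10: 238 - 4Q = 30 + 2Q + 10, so Q_t = 33. Buyers pay P_b = 106; sellers receive P_s = P_b - 10 = 96.
PS = (1/2)(Q_t)(P_s - 30) = (1/2)(33)(66) = 1089.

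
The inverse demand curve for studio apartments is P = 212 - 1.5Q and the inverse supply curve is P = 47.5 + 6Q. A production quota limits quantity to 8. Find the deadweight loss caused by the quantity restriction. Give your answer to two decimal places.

728.02

Unrestricted equilibrium: Q* = (212 - 47.5)/(1.5 + 6) = 21.9333.
At Q = 8 the demand price is 212 - 1.5(8) = 200 and the supply price is 47.5 + 6(8) = 95.5.
Deadweight loss is the triangle between the curves from 8 to 21.9333: (1/2)(200 - 95.5)(21.9333 - 8) = 728.0167.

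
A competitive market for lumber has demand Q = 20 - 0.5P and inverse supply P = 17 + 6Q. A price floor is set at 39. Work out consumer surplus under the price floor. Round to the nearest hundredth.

0.25

Rewriting demand in inverse form: P = 40 - 2Q.
Without the control, 40 - 2Q = 17 + 6Q so Q* = 2.875 and P* = 34.25.
At the floor price 39, quantity demanded is (40 - 39)/2 = 0.5; demand is the short side, so Q = 0.5 trades at P = 39.
CS is the triangle under demand above 39: (1/2)(0.5)(40 - 39) = 0.25.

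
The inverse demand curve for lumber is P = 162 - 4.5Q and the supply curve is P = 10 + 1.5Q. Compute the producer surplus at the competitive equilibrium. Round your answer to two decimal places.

Setting demand equal to supply, 152 = 6Q, so Q* = 25.3333 and P* = 48.
Producer surplus is the triangle above supply below P*: (1/2)(25.3333)(48 - 10) = (1/2)(25.3333)(38) = 481.3333.

481.33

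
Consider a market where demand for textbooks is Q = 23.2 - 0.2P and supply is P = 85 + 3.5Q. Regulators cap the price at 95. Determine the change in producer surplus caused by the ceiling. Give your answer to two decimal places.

Rewriting demand in inverse form: P = 116 - 5Q.
Without the control, 116 - 5Q = 85 + 3.5Q so Q* = 3.6471 and P* = 97.7647.
At the ceiling price 95, quantity supplied is (95 - 85)/3.5 = 2.8571; supply is the short side, so Q = 2.8571 trades at P = 95.
PS goes from (1/2)(3.6471)(12.7647) = 23.2768 to 14.2857 (computed as (95 - 85)(2.8571) - (1/2)(3.5)(2.8571)^2), a change of -8.9911.

-8.99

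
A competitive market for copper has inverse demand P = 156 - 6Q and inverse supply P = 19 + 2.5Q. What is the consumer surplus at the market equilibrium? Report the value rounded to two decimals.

779.34

Equilibrium: 156 - 6Q = 19 + 2.5Q, so Q* = 16.1176 and P* = 59.2941.
The demand choke price is 156, so CS = (1/2)(Q*)(156 - P*) = (1/2)(16.1176)(96.7059) = 779.3356.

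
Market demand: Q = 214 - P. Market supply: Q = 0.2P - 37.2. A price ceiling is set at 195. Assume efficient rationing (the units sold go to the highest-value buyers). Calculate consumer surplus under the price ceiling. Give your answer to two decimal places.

Rewriting demand in inverse form: P = 214 - Q.
Rewriting supply in inverse form: P = 186 + 5Q.
Free-market equilibrium: 214 - Q = 186 + 5Q gives Q* = 4.6667, P* = 209.3333.
At P = 195, sellers supply (195 - 186)/5 = 1.8 while buyers want more, so the quantity traded is 1.8 at price 195.
The demand price at Q = 1.8 is 212.2. CS is the trapezoid between demand and 195 over [0, 1.8]: (1/2)[(214 - 195) + (212.2 - 195)](1.8) = 32.58.

32.58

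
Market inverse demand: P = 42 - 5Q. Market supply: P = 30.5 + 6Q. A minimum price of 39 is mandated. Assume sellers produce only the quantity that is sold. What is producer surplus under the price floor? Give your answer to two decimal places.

Free-market equilibrium: 42 - 5Q = 30.5 + 6Q gives Q* = 1.0455, P* = 36.7727.
At P = 39, buyers demand (42 - 39)/5 = 0.6 while sellers would supply more, so the quantity traded is 0.6 at price 39.
The supply price at Q = 0.6 is 34.1. PS is the trapezoid between 39 and supply over [0, 0.6]: (1/2)[(39 - 30.5) + (39 - 34.1)](0.6) = 4.02.

4.02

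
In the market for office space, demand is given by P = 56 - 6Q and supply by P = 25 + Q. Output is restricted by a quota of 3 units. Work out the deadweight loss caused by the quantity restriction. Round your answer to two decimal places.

7.14

Without the quota, 56 - 6Q = 25 + Q gives Q* = 4.4286.
At Q = 3 the demand price is 56 - 6(3) = 38 and the supply price is 25 + (3) = 28.
Deadweight loss is the triangle between the curves from 3 to 4.4286: (1/2)(38 - 28)(4.4286 - 3) = 7.1429.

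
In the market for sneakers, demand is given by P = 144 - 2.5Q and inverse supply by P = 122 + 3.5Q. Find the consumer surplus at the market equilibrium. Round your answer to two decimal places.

Setting demand equal to supply, 22 = 6Q, so Q* = 3.6667 and P* = 134.8333.
CS is the area between the demand curve and P* from 0 to Q*: (1/2)(3.6667)(9.1667) = 16.8056.

16.81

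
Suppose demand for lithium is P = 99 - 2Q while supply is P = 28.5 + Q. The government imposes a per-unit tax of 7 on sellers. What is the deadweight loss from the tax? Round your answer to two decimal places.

8.17

Pre-tax equilibrium: 99 - 2Q = 28.5 + Q gives Q* = 23.5, P* = 52.
A tax on sellers shifts supply up by 7: 99 - 2Q = 28.5 + Q + 7, so Q_t = 21.1667. Buyers pay P_b = 56.6667; sellers receive P_s = P_b - 7 = 49.6667.
Deadweight loss is the triangle between the curves from Q_t to Q*: (1/2)(23.5 - 21.1667)(7) = 8.1667.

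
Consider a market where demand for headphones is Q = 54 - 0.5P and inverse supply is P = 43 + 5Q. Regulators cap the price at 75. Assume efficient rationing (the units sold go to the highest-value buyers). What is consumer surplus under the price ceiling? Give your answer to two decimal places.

Rewriting demand in inverse form: P = 108 - 2Q.
Free-market equilibrium: 108 - 2Q = 43 + 5Q gives Q* = 9.2857, P* = 89.4286.
At P = 75, sellers supply (75 - 43)/5 = 6.4 while buyers want more, so the quantity traded is 6.4 at price 75.
The demand price at Q = 6.4 is 95.2. CS is the trapezoid between demand and 75 over [0, 6.4]: (1/2)[(108 - 75) + (95.2 - 75)](6.4) = 170.24.

170.24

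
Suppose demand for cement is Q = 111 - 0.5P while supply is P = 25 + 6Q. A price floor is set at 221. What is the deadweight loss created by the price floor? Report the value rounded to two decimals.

2328.06

Rewriting demand in inverse form: P = 222 - 2Q.
Free-market equilibrium: 222 - 2Q = 25 + 6Q gives Q* = 24.625, P* = 172.75.
At P = 221, buyers demand (222 - 221)/2 = 0.5 while sellers would supply more, so the quantity traded is 0.5 at price 221.
The lost-trades triangle has base Q* - 0.5 = 24.125 and height equal to the gap between the curves at Q = 0.5, which is 221 - 28 = 193. DWL = (1/2)(24.125)(193) = 2328.0625.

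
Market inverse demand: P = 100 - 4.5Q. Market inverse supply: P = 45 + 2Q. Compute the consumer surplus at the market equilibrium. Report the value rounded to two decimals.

Set 100 - 4.5Q = 45 + 2Q, which gives 55 = 6.5Q, so Q* = 8.4615 and P* = 100 - 4.5(8.4615) = 61.9231.
Consumer surplus is the triangle under demand above P*: (1/2)(8.4615)(100 - 61.9231) = (1/2)(8.4615)(38.0769) = 161.0947.

161.09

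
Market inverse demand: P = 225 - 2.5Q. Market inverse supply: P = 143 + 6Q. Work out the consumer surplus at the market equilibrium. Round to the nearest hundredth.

116.33

Setting demand equal to supply, 82 = 8.5Q, so Q* = 9.6471 and P* = 200.8824.
CS is the area between the demand curve and P* from 0 to Q*: (1/2)(9.6471)(24.1176) = 116.3322.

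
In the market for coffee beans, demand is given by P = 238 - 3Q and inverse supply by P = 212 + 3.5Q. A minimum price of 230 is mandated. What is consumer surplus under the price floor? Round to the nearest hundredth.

Without the control, 238 - 3Q = 212 + 3.5Q so Q* = 4 and P* = 226.
At the floor price 230, quantity demanded is (238 - 230)/3 = 2.6667; demand is the short side, so Q = 2.6667 trades at P = 230.
CS is the triangle under demand above 230: (1/2)(2.6667)(238 - 230) = 10.6667.

10.67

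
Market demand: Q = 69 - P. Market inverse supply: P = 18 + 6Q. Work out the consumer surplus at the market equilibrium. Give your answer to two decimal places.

Rewriting demand in inverse form: P = 69 - Q.
Equilibrium: 69 - Q = 18 + 6Q, so Q* = 7.2857 and P* = 61.7143.
CS is the area between the demand curve and P* from 0 to Q*: (1/2)(7.2857)(7.2857) = 26.5408.

26.54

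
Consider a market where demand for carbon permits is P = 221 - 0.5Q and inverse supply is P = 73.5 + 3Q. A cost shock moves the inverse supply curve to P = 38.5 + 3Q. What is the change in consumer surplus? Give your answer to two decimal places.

Initial equilibrium: Q_0 = 42.1429, P_0 = 199.9286; CS_0 = (1/2)(42.1429)(21.0714) = 444.0051, PS_0 = (1/2)(42.1429)(126.4286) = 2664.0306.
New equilibrium: 221 - 0.5Q = 38.5 + 3Q gives Q_1 = 52.1429, P_1 = 194.9286; CS_1 = 679.7194, PS_1 = 4078.3163.
Change in consumer surplus = 679.7194 - 444.0051 = 235.7143.

235.71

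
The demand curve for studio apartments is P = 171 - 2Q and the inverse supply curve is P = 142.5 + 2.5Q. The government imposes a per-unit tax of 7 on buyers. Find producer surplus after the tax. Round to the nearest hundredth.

Pre-tax equilibrium: 171 - 2Q = 142.5 + 2.5Q gives Q* = 6.3333, P* = 158.3333.
A tax on buyers shifts demand down by 7: (171 - 7) - 2Q = 142.5 + 2.5Q, so Q_t = 4.7778. Buyers pay P_b = 161.4444; sellers receive P_s = P_b - 7 = 154.4444.
PS = (1/2)(Q_t)(P_s - 142.5) = (1/2)(4.7778)(11.9444) = 28.534.

28.53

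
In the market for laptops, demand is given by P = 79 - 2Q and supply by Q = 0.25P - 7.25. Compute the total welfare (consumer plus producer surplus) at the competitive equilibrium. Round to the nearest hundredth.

Rewriting supply in inverse form: P = 29 + 4Q.
Setting demand equal to supply, 50 = 6Q, so Q* = 8.3333 and P* = 62.3333.
CS = (1/2)(8.3333)(16.6667) = 69.4444 and PS = (1/2)(8.3333)(33.3333) = 138.8889, so total surplus = 208.3333.

208.33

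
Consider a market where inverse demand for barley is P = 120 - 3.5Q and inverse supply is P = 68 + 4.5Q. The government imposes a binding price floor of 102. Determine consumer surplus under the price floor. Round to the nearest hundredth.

46.29

Without the control, 120 - 3.5Q = 68 + 4.5Q so Q* = 6.5 and P* = 97.25.
At the floor price 102, quantity demanded is (120 - 102)/3.5 = 5.1429; demand is the short side, so Q = 5.1429 trades at P = 102.
CS is the triangle under demand above 102: (1/2)(5.1429)(120 - 102) = 46.2857.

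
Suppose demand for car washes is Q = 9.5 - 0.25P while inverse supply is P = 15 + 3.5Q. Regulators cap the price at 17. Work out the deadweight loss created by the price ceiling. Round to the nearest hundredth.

Rewriting demand in inverse form: P = 38 - 4Q.
Free-market equilibrium: 38 - 4Q = 15 + 3.5Q gives Q* = 3.0667, P* = 25.7333.
At the ceiling price 17, quantity supplied is (17 - 15)/3.5 = 0.5714; supply is the short side, so Q = 0.5714 trades at P = 17.
At Q = 0.5714 the demand price is 35.7143 and the supply price is 17. Deadweight loss is the triangle between the curves from 0.5714 to 3.0667: (1/2)(35.7143 - 17)(3.0667 - 0.5714) = 23.3483.

23.35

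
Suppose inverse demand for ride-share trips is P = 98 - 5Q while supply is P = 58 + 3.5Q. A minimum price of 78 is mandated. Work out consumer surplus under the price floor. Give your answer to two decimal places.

Without the control, 98 - 5Q = 58 + 3.5Q so Q* = 4.7059 and P* = 74.4706.
At the floor price 78, quantity demanded is (98 - 78)/5 = 4; demand is the short side, so Q = 4 trades at P = 78.
CS is the triangle under demand above 78: (1/2)(4)(98 - 78) = 40.

40.00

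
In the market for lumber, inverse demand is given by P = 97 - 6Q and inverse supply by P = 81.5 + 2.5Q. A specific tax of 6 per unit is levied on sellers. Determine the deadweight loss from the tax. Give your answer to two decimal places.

2.12

Without the tax, 97 - 6Q = 81.5 + 2.5Q so Q* = 1.8235 and P* = 86.0588.
A tax on sellers shifts supply up by 6: 97 - 6Q = 81.5 + 2.5Q + 6, so Q_t = 1.1176. Buyers pay P_b = 90.2941; sellers receive P_s = P_b - 6 = 84.2941.
The welfare triangle lost has base Q* - Q_t = 0.7059 and height t = 6, so DWL = (1/2)(0.7059)(6) = 2.1176.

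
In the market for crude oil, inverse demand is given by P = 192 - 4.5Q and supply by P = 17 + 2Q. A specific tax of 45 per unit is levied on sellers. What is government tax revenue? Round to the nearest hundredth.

Pre-tax equilibrium: 192 - 4.5Q = 17 + 2Q gives Q* = 26.9231, P* = 70.8462.
A tax on sellers shifts supply up by 45: 192 - 4.5Q = 17 + 2Q + 45, so Q_t = 20. Buyers pay P_b = 102; sellers receive P_s = P_b - 45 = 57.
Revenue is the tax times quantity traded: 45 x 20 = 900.

900.00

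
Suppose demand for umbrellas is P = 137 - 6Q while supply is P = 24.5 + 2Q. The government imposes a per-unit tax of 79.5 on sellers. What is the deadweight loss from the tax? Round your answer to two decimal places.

395.02

Without the tax, 137 - 6Q = 24.5 + 2Q so Q* = 14.0625 and P* = 52.625.
A tax on sellers shifts supply up by 79.5: 137 - 6Q = 24.5 + 2Q + 79.5, so Q_t = 4.125. Buyers pay P_b = 112.25; sellers receive P_s = P_b - 79.5 = 32.75.
The welfare triangle lost has base Q* - Q_t = 9.9375 and height t = 79.5, so DWL = (1/2)(9.9375)(79.5) = 395.0156.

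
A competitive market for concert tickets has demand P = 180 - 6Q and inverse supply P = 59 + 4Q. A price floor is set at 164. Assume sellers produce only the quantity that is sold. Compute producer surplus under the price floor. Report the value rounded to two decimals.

Free-market equilibrium: 180 - 6Q = 59 + 4Q gives Q* = 12.1, P* = 107.4.
At the floor price 164, quantity demanded is (180 - 164)/6 = 2.6667; demand is the short side, so Q = 2.6667 trades at P = 164.
The supply price at Q = 2.6667 is 69.6667. PS is the trapezoid between 164 and supply over [0, 2.6667]: (1/2)[(164 - 59) + (164 - 69.6667)](2.6667) = 265.7778.

265.78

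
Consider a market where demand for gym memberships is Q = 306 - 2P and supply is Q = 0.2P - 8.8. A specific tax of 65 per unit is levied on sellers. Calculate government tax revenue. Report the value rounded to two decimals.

520.00

Rewriting demand in inverse form: P = 153 - 0.5Q.
Rewriting supply in inverse form: P = 44 + 5Q.
Pre-tax equilibrium: 153 - 0.5Q = 44 + 5Q gives Q* = 19.8182, P* = 143.0909.
A tax on sellers shifts supply up by 65: 153 - 0.5Q = 44 + 5Q + 65, so Q_t = 8. Buyers pay P_b = 149; sellers receive P_s = P_b - 65 = 84.
Revenue is the tax times quantity traded: 65 x 8 = 520.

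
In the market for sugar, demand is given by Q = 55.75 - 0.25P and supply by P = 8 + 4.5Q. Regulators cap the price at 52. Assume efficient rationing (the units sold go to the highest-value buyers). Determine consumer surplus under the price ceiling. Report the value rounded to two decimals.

1480.79

Rewriting demand in inverse form: P = 223 - 4Q.
Free-market equilibrium: 223 - 4Q = 8 + 4.5Q gives Q* = 25.2941, P* = 121.8235.
At P = 52, sellers supply (52 - 8)/4.5 = 9.7778 while buyers want more, so the quantity traded is 9.7778 at price 52.
The demand price at Q = 9.7778 is 183.8889. CS is the trapezoid between demand and 52 over [0, 9.7778]: (1/2)[(223 - 52) + (183.8889 - 52)](9.7778) = 1480.7901.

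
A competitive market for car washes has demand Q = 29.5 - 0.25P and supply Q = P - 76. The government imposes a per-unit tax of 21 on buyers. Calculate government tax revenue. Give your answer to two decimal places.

88.20

Rewriting demand in inverse form: P = 118 - 4Q.
Rewriting supply in inverse form: P = 76 + Q.
Pre-tax equilibrium: 118 - 4Q = 76 + Q gives Q* = 8.4, P* = 84.4.
A tax on buyers shifts demand down by 21: (118 - 21) - 4Q = 76 + Q, so Q_t = 4.2. Buyers pay P_b = 101.2; sellers receive P_s = P_b - 21 = 80.2.
Revenue is the tax times quantity traded: 21 x 4.2 = 88.2.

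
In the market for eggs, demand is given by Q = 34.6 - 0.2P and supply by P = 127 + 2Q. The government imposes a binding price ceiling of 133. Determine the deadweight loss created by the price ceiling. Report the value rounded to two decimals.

44.64

Rewriting demand in inverse form: P = 173 - 5Q.
Without the control, 173 - 5Q = 127 + 2Q so Q* = 6.5714 and P* = 140.1429.
At the ceiling price 133, quantity supplied is (133 - 127)/2 = 3; supply is the short side, so Q = 3 trades at P = 133.
The lost-trades triangle has base Q* - 3 = 3.5714 and height equal to the gap between the curves at Q = 3, which is 158 - 133 = 25. DWL = (1/2)(3.5714)(25) = 44.6429.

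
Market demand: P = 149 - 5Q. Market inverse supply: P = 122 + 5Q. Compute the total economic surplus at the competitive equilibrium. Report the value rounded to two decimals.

36.45

Setting demand equal to supply, 27 = 10Q, so Q* = 2.7 and P* = 135.5.
Total surplus is the full triangle between the curves from 0 to Q*: (1/2)(2.7)(149 - 122) = 36.45.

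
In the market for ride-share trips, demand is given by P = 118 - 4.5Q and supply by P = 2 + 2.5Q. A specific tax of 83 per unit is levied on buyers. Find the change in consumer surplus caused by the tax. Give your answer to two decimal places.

Pre-tax equilibrium: 118 - 4.5Q = 2 + 2.5Q gives Q* = 16.5714, P* = 43.4286.
With the tax, buyers' net willingness to pay falls by 83: (118 - 83) - 4.5Q = 2 + 2.5Q, so Q_t = 4.7143. Buyers pay P_b = 96.7857; sellers receive P_s = P_b - 83 = 13.7857.
Consumers lose the trapezoid between P* and P_b out to Q_t plus the triangle from Q_t to Q*: change in CS = 50.0051 - 617.8776 = -567.8724.

-567.87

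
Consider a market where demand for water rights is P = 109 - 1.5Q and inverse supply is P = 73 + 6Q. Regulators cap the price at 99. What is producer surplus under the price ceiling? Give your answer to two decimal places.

Free-market equilibrium: 109 - 1.5Q = 73 + 6Q gives Q* = 4.8, P* = 101.8.
At P = 99, sellers supply (99 - 73)/6 = 4.3333 while buyers want more, so the quantity traded is 4.3333 at price 99.
PS is the triangle above supply below 99: (1/2)(4.3333)(99 - 73) = 56.3333.

56.33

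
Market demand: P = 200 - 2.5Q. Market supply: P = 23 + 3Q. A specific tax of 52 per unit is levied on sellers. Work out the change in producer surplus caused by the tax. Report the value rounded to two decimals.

Without the tax, 200 - 2.5Q = 23 + 3Q so Q* = 32.1818 and P* = 119.5455.
With the tax, sellers need 52 more per unit: 200 - 2.5Q = 23 + 3Q + 52, so Q_t = 22.7273. Buyers pay P_b = 143.1818; sellers receive P_s = P_b - 52 = 91.1818.
PS falls from (1/2)(32.1818)(96.5455) = 1553.5041 to (1/2)(22.7273)(68.1818) = 774.7934, a change of -778.7107.

-778.71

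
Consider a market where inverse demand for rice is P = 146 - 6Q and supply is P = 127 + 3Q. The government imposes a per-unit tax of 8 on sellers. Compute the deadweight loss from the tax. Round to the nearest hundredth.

3.56

Without the tax, 146 - 6Q = 127 + 3Q so Q* = 2.1111 and P* = 133.3333.
A tax on sellers shifts supply up by 8: 146 - 6Q = 127 + 3Q + 8, so Q_t = 1.2222. Buyers pay P_b = 138.6667; sellers receive P_s = P_b - 8 = 130.6667.
Deadweight loss is the triangle between the curves from Q_t to Q*: (1/2)(2.1111 - 1.2222)(8) = 3.5556.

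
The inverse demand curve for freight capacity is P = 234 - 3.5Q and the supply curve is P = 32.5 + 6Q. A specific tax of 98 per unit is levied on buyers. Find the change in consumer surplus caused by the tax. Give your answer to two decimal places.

Pre-tax equilibrium: 234 - 3.5Q = 32.5 + 6Q gives Q* = 21.2105, P* = 159.7632.
A tax on buyers shifts demand down by 98: (234 - 98) - 3.5Q = 32.5 + 6Q, so Q_t = 10.8947. Buyers pay P_b = 195.8684; sellers receive P_s = P_b - 98 = 97.8684.
CS falls from (1/2)(21.2105)(74.2368) = 787.3012 to (1/2)(10.8947)(38.1316) = 207.7168, a change of -579.5845.

-579.58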